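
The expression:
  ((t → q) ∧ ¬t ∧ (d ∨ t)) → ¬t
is always true.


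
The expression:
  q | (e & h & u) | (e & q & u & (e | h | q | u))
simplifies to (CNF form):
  (e | q) & (h | q) & (q | u)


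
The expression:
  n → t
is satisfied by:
  {t: True, n: False}
  {n: False, t: False}
  {n: True, t: True}


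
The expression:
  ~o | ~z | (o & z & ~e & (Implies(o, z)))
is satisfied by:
  {o: False, e: False, z: False}
  {z: True, o: False, e: False}
  {e: True, o: False, z: False}
  {z: True, e: True, o: False}
  {o: True, z: False, e: False}
  {z: True, o: True, e: False}
  {e: True, o: True, z: False}


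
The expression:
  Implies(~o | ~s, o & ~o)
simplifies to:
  o & s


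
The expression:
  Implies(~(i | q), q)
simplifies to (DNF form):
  i | q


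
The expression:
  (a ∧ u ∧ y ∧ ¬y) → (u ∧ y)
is always true.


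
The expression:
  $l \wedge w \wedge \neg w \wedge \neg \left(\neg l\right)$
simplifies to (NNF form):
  $\text{False}$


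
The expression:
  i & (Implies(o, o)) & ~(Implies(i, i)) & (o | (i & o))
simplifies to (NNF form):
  False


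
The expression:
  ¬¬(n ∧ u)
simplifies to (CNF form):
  n ∧ u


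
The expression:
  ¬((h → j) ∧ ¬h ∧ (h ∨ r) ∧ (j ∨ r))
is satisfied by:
  {h: True, r: False}
  {r: False, h: False}
  {r: True, h: True}


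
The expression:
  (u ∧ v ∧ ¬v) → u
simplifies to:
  True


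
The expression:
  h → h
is always true.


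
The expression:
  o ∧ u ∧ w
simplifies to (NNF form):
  o ∧ u ∧ w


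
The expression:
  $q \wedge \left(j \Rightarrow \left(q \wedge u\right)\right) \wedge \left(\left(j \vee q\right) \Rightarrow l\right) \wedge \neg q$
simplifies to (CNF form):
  $\text{False}$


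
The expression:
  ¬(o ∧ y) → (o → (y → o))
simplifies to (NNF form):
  True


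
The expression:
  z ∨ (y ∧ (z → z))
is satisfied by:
  {y: True, z: True}
  {y: True, z: False}
  {z: True, y: False}


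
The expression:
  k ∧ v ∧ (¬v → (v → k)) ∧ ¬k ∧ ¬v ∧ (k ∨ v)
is never true.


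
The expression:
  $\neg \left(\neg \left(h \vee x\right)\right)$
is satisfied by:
  {x: True, h: True}
  {x: True, h: False}
  {h: True, x: False}


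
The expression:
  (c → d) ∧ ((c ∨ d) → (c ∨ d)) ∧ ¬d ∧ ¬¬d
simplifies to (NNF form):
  False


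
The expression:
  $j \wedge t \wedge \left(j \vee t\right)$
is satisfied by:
  {t: True, j: True}


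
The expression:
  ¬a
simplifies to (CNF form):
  ¬a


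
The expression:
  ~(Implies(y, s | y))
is never true.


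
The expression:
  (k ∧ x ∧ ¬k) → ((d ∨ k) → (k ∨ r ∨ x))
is always true.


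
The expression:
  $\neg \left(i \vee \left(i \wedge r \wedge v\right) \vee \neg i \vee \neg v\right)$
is never true.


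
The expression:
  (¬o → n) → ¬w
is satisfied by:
  {o: False, w: False, n: False}
  {n: True, o: False, w: False}
  {o: True, n: False, w: False}
  {n: True, o: True, w: False}
  {w: True, n: False, o: False}


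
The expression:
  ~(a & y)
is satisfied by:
  {y: False, a: False}
  {a: True, y: False}
  {y: True, a: False}


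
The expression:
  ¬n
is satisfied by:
  {n: False}


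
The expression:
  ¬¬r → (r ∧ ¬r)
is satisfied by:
  {r: False}


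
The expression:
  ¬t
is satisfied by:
  {t: False}


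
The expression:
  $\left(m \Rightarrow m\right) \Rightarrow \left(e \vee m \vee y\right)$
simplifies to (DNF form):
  $e \vee m \vee y$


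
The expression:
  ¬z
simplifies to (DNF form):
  ¬z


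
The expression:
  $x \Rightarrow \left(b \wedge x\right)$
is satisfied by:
  {b: True, x: False}
  {x: False, b: False}
  {x: True, b: True}


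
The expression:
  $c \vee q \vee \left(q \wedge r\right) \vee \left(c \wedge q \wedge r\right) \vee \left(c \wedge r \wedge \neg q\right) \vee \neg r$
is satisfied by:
  {q: True, c: True, r: False}
  {q: True, c: False, r: False}
  {c: True, q: False, r: False}
  {q: False, c: False, r: False}
  {r: True, q: True, c: True}
  {r: True, q: True, c: False}
  {r: True, c: True, q: False}


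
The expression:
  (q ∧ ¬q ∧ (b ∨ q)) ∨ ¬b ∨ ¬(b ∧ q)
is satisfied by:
  {q: False, b: False}
  {b: True, q: False}
  {q: True, b: False}


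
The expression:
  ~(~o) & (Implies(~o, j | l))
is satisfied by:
  {o: True}


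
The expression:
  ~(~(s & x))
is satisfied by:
  {s: True, x: True}


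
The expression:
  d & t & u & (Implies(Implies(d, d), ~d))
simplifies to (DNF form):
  False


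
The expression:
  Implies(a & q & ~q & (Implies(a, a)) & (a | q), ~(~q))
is always true.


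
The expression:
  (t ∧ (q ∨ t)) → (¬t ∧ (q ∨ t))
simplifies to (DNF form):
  ¬t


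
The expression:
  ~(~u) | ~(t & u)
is always true.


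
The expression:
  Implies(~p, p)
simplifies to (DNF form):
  p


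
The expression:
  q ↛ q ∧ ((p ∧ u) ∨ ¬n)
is never true.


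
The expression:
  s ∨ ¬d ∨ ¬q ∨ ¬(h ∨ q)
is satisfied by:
  {s: True, q: False, d: False}
  {s: False, q: False, d: False}
  {d: True, s: True, q: False}
  {d: True, s: False, q: False}
  {q: True, s: True, d: False}
  {q: True, s: False, d: False}
  {q: True, d: True, s: True}


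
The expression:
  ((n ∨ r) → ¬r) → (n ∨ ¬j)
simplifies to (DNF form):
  n ∨ r ∨ ¬j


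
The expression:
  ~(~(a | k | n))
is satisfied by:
  {n: True, a: True, k: True}
  {n: True, a: True, k: False}
  {n: True, k: True, a: False}
  {n: True, k: False, a: False}
  {a: True, k: True, n: False}
  {a: True, k: False, n: False}
  {k: True, a: False, n: False}


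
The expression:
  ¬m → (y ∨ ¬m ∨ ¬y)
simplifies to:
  True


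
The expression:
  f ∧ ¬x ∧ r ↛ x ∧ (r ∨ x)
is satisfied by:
  {r: True, f: True, x: False}


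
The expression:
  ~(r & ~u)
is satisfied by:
  {u: True, r: False}
  {r: False, u: False}
  {r: True, u: True}


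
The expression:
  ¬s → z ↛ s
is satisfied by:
  {z: True, s: True}
  {z: True, s: False}
  {s: True, z: False}


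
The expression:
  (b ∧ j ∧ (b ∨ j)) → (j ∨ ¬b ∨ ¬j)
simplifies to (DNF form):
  True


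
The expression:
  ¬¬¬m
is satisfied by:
  {m: False}


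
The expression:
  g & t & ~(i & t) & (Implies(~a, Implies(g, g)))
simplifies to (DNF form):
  g & t & ~i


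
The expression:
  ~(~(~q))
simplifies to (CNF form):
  ~q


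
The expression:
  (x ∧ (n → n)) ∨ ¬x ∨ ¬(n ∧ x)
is always true.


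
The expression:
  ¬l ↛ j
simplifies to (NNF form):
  j ∨ ¬l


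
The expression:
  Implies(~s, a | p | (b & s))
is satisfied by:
  {a: True, p: True, s: True}
  {a: True, p: True, s: False}
  {a: True, s: True, p: False}
  {a: True, s: False, p: False}
  {p: True, s: True, a: False}
  {p: True, s: False, a: False}
  {s: True, p: False, a: False}


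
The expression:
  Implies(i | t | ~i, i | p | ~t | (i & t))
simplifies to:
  i | p | ~t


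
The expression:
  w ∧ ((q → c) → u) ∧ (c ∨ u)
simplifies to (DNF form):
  u ∧ w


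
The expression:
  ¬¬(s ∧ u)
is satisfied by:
  {u: True, s: True}


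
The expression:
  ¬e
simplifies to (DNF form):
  ¬e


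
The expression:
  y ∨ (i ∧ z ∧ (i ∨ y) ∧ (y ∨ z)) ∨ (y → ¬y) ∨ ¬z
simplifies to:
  True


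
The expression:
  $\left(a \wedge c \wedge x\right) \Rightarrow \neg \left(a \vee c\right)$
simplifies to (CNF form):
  $\neg a \vee \neg c \vee \neg x$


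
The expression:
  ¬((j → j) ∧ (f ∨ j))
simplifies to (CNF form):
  ¬f ∧ ¬j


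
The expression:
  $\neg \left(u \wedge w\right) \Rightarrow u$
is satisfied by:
  {u: True}


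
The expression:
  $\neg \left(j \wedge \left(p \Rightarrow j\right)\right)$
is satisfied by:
  {j: False}


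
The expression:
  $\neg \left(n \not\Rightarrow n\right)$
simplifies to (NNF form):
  $\text{True}$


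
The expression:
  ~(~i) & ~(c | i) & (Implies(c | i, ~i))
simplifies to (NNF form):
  False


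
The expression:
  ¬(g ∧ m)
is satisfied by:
  {g: False, m: False}
  {m: True, g: False}
  {g: True, m: False}


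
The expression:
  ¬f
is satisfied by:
  {f: False}


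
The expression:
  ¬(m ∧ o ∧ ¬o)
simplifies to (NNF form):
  True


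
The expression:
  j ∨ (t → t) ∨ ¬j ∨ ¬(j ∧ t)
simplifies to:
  True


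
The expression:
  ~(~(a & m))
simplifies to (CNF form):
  a & m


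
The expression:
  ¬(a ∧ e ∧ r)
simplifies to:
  ¬a ∨ ¬e ∨ ¬r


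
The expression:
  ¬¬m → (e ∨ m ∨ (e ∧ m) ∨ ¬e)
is always true.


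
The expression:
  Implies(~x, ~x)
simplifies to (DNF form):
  True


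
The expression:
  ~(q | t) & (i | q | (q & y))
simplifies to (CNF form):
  i & ~q & ~t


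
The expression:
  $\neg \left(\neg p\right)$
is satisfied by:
  {p: True}


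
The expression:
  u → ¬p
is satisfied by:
  {p: False, u: False}
  {u: True, p: False}
  {p: True, u: False}


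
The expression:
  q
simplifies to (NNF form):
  q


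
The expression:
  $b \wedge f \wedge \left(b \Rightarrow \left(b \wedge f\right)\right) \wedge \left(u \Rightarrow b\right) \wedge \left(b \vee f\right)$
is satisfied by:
  {b: True, f: True}


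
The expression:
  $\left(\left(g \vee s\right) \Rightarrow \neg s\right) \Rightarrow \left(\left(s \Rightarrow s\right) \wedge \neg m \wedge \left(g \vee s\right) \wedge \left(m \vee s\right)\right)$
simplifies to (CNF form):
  $s$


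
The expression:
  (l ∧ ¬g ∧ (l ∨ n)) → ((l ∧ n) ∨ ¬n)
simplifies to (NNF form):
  True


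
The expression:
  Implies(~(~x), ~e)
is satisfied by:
  {e: False, x: False}
  {x: True, e: False}
  {e: True, x: False}


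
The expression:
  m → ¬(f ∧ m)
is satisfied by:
  {m: False, f: False}
  {f: True, m: False}
  {m: True, f: False}


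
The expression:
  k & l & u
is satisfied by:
  {k: True, u: True, l: True}


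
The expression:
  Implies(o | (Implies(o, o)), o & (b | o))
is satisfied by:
  {o: True}


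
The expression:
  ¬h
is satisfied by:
  {h: False}


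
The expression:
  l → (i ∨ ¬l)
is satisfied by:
  {i: True, l: False}
  {l: False, i: False}
  {l: True, i: True}


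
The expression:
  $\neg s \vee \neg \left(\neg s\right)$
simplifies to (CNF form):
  $\text{True}$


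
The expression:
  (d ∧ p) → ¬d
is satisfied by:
  {p: False, d: False}
  {d: True, p: False}
  {p: True, d: False}


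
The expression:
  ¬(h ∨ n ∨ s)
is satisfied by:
  {n: False, h: False, s: False}


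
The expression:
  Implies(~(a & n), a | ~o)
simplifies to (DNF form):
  a | ~o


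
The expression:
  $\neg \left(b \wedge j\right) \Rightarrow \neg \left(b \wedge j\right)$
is always true.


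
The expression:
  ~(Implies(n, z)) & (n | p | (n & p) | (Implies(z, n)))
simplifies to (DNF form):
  n & ~z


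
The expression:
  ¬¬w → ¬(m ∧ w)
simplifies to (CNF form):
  ¬m ∨ ¬w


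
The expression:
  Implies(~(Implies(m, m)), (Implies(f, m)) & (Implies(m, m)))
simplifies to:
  True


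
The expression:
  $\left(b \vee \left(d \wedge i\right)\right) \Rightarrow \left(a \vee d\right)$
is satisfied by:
  {a: True, d: True, b: False}
  {a: True, d: False, b: False}
  {d: True, a: False, b: False}
  {a: False, d: False, b: False}
  {b: True, a: True, d: True}
  {b: True, a: True, d: False}
  {b: True, d: True, a: False}


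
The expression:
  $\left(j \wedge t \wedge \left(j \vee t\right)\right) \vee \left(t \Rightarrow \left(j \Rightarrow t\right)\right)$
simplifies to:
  $\text{True}$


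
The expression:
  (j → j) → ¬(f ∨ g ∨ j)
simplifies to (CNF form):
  ¬f ∧ ¬g ∧ ¬j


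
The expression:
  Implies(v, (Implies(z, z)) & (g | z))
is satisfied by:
  {z: True, g: True, v: False}
  {z: True, v: False, g: False}
  {g: True, v: False, z: False}
  {g: False, v: False, z: False}
  {z: True, g: True, v: True}
  {z: True, v: True, g: False}
  {g: True, v: True, z: False}


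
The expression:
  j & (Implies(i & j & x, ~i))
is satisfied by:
  {j: True, x: False, i: False}
  {j: True, i: True, x: False}
  {j: True, x: True, i: False}


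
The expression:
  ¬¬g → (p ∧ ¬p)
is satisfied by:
  {g: False}


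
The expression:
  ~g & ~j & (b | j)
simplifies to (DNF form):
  b & ~g & ~j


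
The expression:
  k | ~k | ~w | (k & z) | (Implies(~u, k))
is always true.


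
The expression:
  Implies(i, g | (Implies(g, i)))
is always true.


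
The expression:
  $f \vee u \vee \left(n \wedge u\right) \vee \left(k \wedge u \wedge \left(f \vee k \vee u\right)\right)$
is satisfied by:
  {u: True, f: True}
  {u: True, f: False}
  {f: True, u: False}


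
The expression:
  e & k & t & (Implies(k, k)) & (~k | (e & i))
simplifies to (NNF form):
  e & i & k & t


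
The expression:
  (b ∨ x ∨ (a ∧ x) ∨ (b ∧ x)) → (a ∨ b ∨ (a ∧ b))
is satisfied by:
  {a: True, b: True, x: False}
  {a: True, x: False, b: False}
  {b: True, x: False, a: False}
  {b: False, x: False, a: False}
  {a: True, b: True, x: True}
  {a: True, x: True, b: False}
  {b: True, x: True, a: False}


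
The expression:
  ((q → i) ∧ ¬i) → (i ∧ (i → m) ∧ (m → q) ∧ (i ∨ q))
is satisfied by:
  {i: True, q: True}
  {i: True, q: False}
  {q: True, i: False}


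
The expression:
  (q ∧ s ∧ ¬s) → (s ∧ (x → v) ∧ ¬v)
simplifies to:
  True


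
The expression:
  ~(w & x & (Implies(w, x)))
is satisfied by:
  {w: False, x: False}
  {x: True, w: False}
  {w: True, x: False}


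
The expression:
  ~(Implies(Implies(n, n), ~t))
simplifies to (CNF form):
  t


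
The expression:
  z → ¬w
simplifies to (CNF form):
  ¬w ∨ ¬z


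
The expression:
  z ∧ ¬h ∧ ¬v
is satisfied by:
  {z: True, v: False, h: False}


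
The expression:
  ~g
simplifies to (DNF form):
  ~g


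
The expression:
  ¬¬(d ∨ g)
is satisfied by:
  {d: True, g: True}
  {d: True, g: False}
  {g: True, d: False}


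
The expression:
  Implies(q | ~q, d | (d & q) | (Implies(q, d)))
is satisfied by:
  {d: True, q: False}
  {q: False, d: False}
  {q: True, d: True}


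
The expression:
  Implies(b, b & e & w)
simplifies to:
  ~b | (e & w)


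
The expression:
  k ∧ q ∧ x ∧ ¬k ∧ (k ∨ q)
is never true.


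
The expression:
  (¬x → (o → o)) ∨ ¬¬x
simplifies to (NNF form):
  True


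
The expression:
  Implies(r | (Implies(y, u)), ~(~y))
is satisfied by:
  {y: True}


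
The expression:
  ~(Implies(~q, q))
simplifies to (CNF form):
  ~q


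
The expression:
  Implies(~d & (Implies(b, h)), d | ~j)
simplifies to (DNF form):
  d | ~j | (b & ~h)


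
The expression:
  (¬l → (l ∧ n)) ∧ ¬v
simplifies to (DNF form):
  l ∧ ¬v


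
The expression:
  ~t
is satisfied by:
  {t: False}


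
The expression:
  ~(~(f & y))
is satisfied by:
  {f: True, y: True}


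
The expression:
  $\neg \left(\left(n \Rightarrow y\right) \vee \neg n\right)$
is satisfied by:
  {n: True, y: False}


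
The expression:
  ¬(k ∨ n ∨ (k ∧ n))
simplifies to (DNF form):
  ¬k ∧ ¬n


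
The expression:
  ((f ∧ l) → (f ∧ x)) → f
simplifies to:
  f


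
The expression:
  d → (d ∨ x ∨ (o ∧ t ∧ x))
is always true.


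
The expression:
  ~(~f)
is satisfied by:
  {f: True}


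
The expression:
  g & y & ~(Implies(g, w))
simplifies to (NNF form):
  g & y & ~w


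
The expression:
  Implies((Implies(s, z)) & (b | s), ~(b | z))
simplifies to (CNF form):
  (s | ~b) & (s | ~s) & (~b | ~z) & (~s | ~z)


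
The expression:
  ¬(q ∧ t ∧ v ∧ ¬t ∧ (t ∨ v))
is always true.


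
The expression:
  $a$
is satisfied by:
  {a: True}


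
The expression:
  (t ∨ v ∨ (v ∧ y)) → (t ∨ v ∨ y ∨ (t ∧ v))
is always true.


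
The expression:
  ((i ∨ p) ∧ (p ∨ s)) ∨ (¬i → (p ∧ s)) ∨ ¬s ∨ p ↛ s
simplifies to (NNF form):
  i ∨ p ∨ ¬s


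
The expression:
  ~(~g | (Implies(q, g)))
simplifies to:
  False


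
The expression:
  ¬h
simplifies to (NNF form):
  ¬h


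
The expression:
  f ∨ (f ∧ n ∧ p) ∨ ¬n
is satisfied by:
  {f: True, n: False}
  {n: False, f: False}
  {n: True, f: True}


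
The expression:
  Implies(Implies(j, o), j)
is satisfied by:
  {j: True}


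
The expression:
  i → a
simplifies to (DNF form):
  a ∨ ¬i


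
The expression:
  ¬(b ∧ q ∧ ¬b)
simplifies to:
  True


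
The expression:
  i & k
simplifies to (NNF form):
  i & k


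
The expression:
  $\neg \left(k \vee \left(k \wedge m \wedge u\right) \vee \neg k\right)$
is never true.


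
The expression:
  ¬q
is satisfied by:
  {q: False}


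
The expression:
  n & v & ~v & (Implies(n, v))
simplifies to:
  False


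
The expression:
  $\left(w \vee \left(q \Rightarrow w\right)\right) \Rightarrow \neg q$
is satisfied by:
  {w: False, q: False}
  {q: True, w: False}
  {w: True, q: False}


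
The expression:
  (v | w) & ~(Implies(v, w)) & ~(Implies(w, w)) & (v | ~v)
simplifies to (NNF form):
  False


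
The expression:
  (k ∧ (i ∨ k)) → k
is always true.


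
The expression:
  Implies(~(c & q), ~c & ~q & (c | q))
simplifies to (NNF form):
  c & q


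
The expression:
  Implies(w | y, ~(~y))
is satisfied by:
  {y: True, w: False}
  {w: False, y: False}
  {w: True, y: True}


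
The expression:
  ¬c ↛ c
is always true.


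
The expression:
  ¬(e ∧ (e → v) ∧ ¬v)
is always true.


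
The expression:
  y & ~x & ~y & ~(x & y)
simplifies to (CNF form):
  False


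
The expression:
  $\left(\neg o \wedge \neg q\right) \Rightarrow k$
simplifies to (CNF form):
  $k \vee o \vee q$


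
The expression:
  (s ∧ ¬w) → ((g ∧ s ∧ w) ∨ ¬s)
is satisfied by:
  {w: True, s: False}
  {s: False, w: False}
  {s: True, w: True}


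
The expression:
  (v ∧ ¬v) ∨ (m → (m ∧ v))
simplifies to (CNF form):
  v ∨ ¬m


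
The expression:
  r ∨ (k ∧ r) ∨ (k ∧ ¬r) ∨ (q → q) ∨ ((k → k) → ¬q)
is always true.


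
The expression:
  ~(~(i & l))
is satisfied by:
  {i: True, l: True}


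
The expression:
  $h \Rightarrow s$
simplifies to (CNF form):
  $s \vee \neg h$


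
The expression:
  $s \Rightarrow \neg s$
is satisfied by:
  {s: False}


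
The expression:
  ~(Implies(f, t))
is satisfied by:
  {f: True, t: False}


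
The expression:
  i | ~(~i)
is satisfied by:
  {i: True}


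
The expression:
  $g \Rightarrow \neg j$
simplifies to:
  $\neg g \vee \neg j$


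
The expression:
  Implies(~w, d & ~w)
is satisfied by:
  {d: True, w: True}
  {d: True, w: False}
  {w: True, d: False}


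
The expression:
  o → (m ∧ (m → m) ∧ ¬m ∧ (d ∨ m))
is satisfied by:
  {o: False}


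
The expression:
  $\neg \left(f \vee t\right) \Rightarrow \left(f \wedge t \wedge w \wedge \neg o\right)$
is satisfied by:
  {t: True, f: True}
  {t: True, f: False}
  {f: True, t: False}


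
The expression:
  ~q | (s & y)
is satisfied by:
  {y: True, s: True, q: False}
  {y: True, s: False, q: False}
  {s: True, y: False, q: False}
  {y: False, s: False, q: False}
  {y: True, q: True, s: True}


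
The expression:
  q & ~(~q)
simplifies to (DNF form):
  q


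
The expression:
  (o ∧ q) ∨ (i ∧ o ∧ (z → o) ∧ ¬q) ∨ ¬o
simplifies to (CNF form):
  i ∨ q ∨ ¬o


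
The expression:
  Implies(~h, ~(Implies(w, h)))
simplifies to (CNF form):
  h | w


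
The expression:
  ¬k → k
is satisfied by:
  {k: True}


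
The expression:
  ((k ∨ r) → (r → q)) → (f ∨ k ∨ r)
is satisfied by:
  {r: True, k: True, f: True}
  {r: True, k: True, f: False}
  {r: True, f: True, k: False}
  {r: True, f: False, k: False}
  {k: True, f: True, r: False}
  {k: True, f: False, r: False}
  {f: True, k: False, r: False}


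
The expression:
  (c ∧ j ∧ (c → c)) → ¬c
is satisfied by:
  {c: False, j: False}
  {j: True, c: False}
  {c: True, j: False}


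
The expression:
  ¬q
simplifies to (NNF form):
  ¬q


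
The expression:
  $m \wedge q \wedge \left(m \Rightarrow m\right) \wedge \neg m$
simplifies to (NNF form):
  $\text{False}$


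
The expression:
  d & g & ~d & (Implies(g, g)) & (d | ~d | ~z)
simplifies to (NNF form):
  False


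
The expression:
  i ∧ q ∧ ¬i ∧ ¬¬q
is never true.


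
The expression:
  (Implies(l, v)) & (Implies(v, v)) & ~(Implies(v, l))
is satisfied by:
  {v: True, l: False}


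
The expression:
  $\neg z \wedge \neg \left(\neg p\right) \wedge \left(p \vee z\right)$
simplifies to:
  $p \wedge \neg z$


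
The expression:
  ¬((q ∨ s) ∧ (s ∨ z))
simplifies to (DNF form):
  (¬q ∧ ¬s) ∨ (¬s ∧ ¬z)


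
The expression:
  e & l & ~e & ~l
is never true.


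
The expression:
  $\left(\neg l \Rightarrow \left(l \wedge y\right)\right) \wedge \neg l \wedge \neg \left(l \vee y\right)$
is never true.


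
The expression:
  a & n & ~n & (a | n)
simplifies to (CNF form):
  False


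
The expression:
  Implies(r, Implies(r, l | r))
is always true.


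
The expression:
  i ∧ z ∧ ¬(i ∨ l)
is never true.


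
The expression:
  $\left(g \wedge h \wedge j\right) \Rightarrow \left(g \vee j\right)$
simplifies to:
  $\text{True}$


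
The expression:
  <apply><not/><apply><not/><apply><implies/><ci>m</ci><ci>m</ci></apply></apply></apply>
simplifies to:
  <true/>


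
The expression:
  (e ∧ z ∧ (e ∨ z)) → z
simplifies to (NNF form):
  True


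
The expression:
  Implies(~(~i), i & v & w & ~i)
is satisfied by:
  {i: False}


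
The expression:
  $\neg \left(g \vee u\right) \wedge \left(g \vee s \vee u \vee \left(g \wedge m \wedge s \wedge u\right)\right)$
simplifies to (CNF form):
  $s \wedge \neg g \wedge \neg u$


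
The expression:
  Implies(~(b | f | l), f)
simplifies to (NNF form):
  b | f | l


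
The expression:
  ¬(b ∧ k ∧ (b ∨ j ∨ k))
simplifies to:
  ¬b ∨ ¬k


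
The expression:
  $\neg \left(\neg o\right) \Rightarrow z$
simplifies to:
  $z \vee \neg o$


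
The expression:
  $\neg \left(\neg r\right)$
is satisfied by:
  {r: True}


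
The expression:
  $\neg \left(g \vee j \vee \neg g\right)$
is never true.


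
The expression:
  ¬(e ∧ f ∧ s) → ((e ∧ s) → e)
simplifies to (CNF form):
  True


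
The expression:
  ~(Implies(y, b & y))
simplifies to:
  y & ~b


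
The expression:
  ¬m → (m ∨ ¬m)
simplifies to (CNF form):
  True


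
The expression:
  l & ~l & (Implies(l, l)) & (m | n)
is never true.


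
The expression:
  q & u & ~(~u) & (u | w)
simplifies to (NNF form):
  q & u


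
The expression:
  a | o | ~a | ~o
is always true.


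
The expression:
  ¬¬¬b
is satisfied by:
  {b: False}


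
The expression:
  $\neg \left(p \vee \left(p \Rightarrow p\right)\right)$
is never true.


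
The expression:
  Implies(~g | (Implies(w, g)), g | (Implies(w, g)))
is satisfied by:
  {g: True, w: False}
  {w: False, g: False}
  {w: True, g: True}


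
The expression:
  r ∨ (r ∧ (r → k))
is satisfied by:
  {r: True}


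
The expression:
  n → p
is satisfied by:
  {p: True, n: False}
  {n: False, p: False}
  {n: True, p: True}


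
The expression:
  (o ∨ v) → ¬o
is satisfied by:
  {o: False}


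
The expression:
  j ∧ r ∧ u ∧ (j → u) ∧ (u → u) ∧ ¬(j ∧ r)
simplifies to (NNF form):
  False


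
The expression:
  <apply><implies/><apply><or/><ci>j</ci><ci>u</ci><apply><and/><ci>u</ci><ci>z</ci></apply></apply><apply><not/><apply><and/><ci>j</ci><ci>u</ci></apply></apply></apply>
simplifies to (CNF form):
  <apply><or/><apply><not/><ci>j</ci></apply><apply><not/><ci>u</ci></apply></apply>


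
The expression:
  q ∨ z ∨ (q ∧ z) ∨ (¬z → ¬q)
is always true.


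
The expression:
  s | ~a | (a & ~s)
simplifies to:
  True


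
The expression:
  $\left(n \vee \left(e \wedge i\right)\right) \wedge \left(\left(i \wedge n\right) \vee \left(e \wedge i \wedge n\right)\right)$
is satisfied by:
  {i: True, n: True}


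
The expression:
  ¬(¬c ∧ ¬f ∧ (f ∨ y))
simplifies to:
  c ∨ f ∨ ¬y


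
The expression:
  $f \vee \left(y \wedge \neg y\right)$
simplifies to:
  $f$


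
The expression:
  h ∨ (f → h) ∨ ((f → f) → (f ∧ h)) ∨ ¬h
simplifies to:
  True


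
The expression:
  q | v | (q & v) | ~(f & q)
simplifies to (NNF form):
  True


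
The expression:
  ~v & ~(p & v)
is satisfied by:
  {v: False}


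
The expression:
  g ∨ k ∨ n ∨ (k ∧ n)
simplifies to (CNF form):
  g ∨ k ∨ n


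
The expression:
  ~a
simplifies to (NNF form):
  ~a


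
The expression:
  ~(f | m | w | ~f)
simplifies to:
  False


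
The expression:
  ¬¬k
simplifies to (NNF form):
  k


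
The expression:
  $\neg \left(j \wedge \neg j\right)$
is always true.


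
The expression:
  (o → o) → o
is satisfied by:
  {o: True}


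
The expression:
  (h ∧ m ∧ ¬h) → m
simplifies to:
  True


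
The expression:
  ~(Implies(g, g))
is never true.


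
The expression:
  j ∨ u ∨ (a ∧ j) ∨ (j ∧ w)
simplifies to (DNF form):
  j ∨ u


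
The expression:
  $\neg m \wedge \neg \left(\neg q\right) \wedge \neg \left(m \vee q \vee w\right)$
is never true.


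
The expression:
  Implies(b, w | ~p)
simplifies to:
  w | ~b | ~p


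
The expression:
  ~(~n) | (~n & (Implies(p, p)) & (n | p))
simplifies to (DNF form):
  n | p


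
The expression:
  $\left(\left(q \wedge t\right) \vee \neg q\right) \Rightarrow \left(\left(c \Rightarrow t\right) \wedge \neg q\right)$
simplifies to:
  $\left(q \wedge \neg t\right) \vee \left(t \wedge \neg q\right) \vee \left(\neg c \wedge \neg q\right)$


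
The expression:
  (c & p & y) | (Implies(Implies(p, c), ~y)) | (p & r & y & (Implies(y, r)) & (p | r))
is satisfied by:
  {p: True, y: False}
  {y: False, p: False}
  {y: True, p: True}


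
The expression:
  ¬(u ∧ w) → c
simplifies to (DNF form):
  c ∨ (u ∧ w)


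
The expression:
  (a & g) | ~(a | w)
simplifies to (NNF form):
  (a & g) | (~a & ~w)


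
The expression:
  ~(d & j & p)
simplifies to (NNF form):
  ~d | ~j | ~p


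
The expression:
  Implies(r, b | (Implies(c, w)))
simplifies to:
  b | w | ~c | ~r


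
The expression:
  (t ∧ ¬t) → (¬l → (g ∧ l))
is always true.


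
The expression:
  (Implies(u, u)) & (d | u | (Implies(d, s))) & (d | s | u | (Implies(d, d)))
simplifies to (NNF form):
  True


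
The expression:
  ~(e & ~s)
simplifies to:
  s | ~e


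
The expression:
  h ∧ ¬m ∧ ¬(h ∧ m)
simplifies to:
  h ∧ ¬m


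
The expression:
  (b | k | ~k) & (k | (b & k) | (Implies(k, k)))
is always true.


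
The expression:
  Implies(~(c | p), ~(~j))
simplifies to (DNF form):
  c | j | p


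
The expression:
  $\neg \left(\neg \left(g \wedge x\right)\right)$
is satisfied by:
  {x: True, g: True}


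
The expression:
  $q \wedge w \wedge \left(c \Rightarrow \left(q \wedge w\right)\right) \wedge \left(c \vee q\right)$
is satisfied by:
  {w: True, q: True}


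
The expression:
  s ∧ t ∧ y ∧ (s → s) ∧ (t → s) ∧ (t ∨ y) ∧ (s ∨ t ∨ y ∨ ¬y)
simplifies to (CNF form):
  s ∧ t ∧ y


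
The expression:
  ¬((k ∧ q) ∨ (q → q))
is never true.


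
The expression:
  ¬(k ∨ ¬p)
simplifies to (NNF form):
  p ∧ ¬k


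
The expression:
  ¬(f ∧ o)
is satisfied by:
  {o: False, f: False}
  {f: True, o: False}
  {o: True, f: False}


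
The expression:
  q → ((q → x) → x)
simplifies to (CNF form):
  True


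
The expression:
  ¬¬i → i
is always true.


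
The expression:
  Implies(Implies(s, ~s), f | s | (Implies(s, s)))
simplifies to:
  True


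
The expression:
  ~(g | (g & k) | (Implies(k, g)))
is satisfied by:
  {k: True, g: False}


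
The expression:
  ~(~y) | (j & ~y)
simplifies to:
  j | y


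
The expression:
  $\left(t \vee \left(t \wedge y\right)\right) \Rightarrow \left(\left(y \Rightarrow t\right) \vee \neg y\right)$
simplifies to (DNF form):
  $\text{True}$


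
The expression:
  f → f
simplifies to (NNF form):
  True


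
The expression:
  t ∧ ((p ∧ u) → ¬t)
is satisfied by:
  {t: True, p: False, u: False}
  {t: True, u: True, p: False}
  {t: True, p: True, u: False}


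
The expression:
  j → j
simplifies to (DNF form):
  True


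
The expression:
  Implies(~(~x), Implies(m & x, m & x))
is always true.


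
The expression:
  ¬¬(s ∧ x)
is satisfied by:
  {s: True, x: True}


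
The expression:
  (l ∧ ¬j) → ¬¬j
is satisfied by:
  {j: True, l: False}
  {l: False, j: False}
  {l: True, j: True}


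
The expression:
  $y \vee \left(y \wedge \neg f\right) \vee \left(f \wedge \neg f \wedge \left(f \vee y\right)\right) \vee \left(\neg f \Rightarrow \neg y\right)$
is always true.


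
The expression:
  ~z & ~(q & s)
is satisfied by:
  {s: False, z: False, q: False}
  {q: True, s: False, z: False}
  {s: True, q: False, z: False}


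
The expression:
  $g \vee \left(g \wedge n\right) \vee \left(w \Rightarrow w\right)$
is always true.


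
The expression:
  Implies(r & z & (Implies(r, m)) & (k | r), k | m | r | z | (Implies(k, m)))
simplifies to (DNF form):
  True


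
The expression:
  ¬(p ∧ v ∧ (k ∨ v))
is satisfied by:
  {p: False, v: False}
  {v: True, p: False}
  {p: True, v: False}


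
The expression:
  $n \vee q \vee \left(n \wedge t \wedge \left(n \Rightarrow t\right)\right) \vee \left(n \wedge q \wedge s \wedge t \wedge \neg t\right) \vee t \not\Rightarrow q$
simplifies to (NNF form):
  $n \vee q \vee t$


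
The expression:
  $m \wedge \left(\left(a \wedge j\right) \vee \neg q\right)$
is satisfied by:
  {m: True, j: True, a: True, q: False}
  {m: True, j: True, a: False, q: False}
  {m: True, a: True, j: False, q: False}
  {m: True, a: False, j: False, q: False}
  {m: True, q: True, j: True, a: True}


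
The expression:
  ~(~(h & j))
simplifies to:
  h & j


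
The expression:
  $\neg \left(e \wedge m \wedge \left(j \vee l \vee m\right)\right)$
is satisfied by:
  {m: False, e: False}
  {e: True, m: False}
  {m: True, e: False}


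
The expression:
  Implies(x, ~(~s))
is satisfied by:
  {s: True, x: False}
  {x: False, s: False}
  {x: True, s: True}


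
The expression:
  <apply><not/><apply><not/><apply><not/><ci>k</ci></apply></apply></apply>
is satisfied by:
  {k: False}


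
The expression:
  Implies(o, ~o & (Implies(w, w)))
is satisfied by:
  {o: False}


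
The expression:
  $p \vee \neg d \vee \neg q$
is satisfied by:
  {p: True, q: False, d: False}
  {p: False, q: False, d: False}
  {d: True, p: True, q: False}
  {d: True, p: False, q: False}
  {q: True, p: True, d: False}
  {q: True, p: False, d: False}
  {q: True, d: True, p: True}


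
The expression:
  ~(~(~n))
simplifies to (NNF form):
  ~n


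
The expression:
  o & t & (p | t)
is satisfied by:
  {t: True, o: True}


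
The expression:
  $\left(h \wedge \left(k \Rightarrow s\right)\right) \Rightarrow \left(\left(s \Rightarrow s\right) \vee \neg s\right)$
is always true.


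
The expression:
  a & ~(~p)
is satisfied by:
  {a: True, p: True}


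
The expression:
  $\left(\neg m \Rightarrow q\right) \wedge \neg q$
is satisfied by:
  {m: True, q: False}


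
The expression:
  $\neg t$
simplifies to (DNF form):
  $\neg t$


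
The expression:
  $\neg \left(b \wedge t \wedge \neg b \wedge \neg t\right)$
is always true.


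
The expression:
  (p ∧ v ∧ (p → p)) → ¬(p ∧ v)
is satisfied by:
  {p: False, v: False}
  {v: True, p: False}
  {p: True, v: False}


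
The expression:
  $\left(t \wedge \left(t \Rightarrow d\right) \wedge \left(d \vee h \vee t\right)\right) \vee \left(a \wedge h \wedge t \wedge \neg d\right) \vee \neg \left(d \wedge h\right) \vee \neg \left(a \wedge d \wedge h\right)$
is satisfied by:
  {t: True, h: False, a: False, d: False}
  {d: False, h: False, t: False, a: False}
  {d: True, t: True, h: False, a: False}
  {d: True, h: False, t: False, a: False}
  {a: True, t: True, d: False, h: False}
  {a: True, d: False, h: False, t: False}
  {a: True, d: True, t: True, h: False}
  {a: True, d: True, h: False, t: False}
  {t: True, h: True, a: False, d: False}
  {h: True, a: False, t: False, d: False}
  {d: True, h: True, t: True, a: False}
  {d: True, h: True, a: False, t: False}
  {t: True, h: True, a: True, d: False}
  {h: True, a: True, d: False, t: False}
  {d: True, h: True, a: True, t: True}


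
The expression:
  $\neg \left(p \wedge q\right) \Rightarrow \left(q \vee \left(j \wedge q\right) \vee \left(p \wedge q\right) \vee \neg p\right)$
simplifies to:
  $q \vee \neg p$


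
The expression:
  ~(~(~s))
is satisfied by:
  {s: False}


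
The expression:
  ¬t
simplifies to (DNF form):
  ¬t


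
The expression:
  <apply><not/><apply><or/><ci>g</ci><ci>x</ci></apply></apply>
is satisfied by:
  {x: False, g: False}


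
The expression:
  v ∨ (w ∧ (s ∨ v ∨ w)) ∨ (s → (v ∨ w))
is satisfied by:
  {v: True, w: True, s: False}
  {v: True, s: False, w: False}
  {w: True, s: False, v: False}
  {w: False, s: False, v: False}
  {v: True, w: True, s: True}
  {v: True, s: True, w: False}
  {w: True, s: True, v: False}


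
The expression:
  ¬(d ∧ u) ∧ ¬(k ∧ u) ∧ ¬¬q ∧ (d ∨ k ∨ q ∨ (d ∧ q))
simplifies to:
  q ∧ (¬d ∨ ¬u) ∧ (¬k ∨ ¬u)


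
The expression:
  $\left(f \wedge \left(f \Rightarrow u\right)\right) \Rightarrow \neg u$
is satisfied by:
  {u: False, f: False}
  {f: True, u: False}
  {u: True, f: False}


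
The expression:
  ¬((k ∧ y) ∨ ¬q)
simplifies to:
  q ∧ (¬k ∨ ¬y)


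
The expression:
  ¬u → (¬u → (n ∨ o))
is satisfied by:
  {n: True, o: True, u: True}
  {n: True, o: True, u: False}
  {n: True, u: True, o: False}
  {n: True, u: False, o: False}
  {o: True, u: True, n: False}
  {o: True, u: False, n: False}
  {u: True, o: False, n: False}


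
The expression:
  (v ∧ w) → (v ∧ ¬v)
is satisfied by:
  {w: False, v: False}
  {v: True, w: False}
  {w: True, v: False}


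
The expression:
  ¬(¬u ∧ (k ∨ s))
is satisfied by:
  {u: True, k: False, s: False}
  {u: True, s: True, k: False}
  {u: True, k: True, s: False}
  {u: True, s: True, k: True}
  {s: False, k: False, u: False}


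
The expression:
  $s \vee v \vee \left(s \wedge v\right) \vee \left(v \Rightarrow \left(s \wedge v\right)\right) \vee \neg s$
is always true.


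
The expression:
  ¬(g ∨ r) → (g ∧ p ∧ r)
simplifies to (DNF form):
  g ∨ r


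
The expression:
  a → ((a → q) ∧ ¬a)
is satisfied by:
  {a: False}


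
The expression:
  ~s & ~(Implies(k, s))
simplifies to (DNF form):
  k & ~s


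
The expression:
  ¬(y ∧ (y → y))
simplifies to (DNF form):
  ¬y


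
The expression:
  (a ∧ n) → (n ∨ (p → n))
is always true.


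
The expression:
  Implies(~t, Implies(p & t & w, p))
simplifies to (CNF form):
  True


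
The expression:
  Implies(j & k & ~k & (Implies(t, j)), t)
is always true.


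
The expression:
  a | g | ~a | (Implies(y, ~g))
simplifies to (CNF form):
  True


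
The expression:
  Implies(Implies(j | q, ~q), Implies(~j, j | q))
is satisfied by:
  {q: True, j: True}
  {q: True, j: False}
  {j: True, q: False}


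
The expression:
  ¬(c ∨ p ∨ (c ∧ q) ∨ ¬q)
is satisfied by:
  {q: True, p: False, c: False}


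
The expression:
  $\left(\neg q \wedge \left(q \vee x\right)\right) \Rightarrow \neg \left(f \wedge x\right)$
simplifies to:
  $q \vee \neg f \vee \neg x$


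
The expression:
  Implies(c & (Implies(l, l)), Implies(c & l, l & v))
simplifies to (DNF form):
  v | ~c | ~l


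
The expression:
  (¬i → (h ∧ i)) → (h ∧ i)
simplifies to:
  h ∨ ¬i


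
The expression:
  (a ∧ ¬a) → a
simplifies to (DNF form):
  True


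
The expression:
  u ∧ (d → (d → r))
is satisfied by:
  {r: True, u: True, d: False}
  {u: True, d: False, r: False}
  {r: True, d: True, u: True}


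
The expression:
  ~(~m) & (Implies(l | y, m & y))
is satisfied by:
  {m: True, y: True, l: False}
  {m: True, l: False, y: False}
  {m: True, y: True, l: True}


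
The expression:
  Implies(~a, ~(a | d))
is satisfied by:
  {a: True, d: False}
  {d: False, a: False}
  {d: True, a: True}


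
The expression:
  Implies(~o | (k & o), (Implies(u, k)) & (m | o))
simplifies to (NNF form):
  o | (k & m) | (m & ~u)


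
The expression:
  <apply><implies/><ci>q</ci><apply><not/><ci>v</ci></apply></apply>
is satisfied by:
  {v: False, q: False}
  {q: True, v: False}
  {v: True, q: False}


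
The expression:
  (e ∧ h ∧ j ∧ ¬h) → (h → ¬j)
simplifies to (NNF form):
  True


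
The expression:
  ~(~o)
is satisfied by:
  {o: True}


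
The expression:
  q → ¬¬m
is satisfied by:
  {m: True, q: False}
  {q: False, m: False}
  {q: True, m: True}


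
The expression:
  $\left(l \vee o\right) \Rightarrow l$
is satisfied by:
  {l: True, o: False}
  {o: False, l: False}
  {o: True, l: True}


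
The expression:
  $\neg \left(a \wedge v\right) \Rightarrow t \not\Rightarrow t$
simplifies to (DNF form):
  $a \wedge v$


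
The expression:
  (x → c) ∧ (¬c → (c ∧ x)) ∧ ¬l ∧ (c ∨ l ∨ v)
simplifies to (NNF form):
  c ∧ ¬l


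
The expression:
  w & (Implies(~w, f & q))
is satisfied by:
  {w: True}


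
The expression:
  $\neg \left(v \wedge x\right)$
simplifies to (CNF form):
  $\neg v \vee \neg x$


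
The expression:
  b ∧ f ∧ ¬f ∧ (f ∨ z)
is never true.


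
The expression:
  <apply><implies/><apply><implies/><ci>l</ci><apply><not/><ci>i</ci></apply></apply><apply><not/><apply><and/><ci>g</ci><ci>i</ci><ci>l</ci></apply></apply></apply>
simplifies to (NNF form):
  <true/>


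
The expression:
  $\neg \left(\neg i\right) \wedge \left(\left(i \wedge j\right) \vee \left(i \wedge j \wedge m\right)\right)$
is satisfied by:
  {i: True, j: True}
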